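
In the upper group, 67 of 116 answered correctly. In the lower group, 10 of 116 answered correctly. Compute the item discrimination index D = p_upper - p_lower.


p_upper = 67/116 = 0.5776
p_lower = 10/116 = 0.0862
D = 0.5776 - 0.0862 = 0.4914

0.4914


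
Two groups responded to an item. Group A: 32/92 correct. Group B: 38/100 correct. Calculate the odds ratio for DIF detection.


Odds_A = 32/60 = 0.5333
Odds_B = 38/62 = 0.6129
OR = Odds_A / Odds_B = 0.5333 / 0.6129
Exactly, OR = (32 * 62) / (60 * 38) = 1984 / 2280
OR = 0.8702

0.8702


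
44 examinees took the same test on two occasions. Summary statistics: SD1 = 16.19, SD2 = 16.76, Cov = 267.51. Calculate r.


r = cov(X,Y) / (SD_X * SD_Y)
r = 267.51 / (16.19 * 16.76)
r = 267.51 / 271.3444
r = 0.9859

0.9859


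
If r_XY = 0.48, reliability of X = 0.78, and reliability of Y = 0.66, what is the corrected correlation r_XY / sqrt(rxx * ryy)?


r_corrected = rxy / sqrt(rxx * ryy)
= 0.48 / sqrt(0.78 * 0.66)
= 0.48 / sqrt(0.5148)
= 0.48 / 0.717496
r_corrected = 0.669

0.669


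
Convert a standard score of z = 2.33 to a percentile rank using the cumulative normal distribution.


CDF(z) = 0.5 * (1 + erf(z/sqrt(2)))
erf(1.6476) = 0.9802
CDF = 0.9901
Percentile rank = 0.9901 * 100 = 99.01

99.01


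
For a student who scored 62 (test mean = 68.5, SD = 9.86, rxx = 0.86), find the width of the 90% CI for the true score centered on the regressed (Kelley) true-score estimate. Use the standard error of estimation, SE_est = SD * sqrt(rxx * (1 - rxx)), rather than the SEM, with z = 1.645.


True score estimate = 0.86*62 + 0.14*68.5 = 62.91
SE_est = SD * sqrt(rxx * (1 - rxx)) = 9.86 * sqrt(0.86 * 0.14) = 9.86 * sqrt(0.1204) = 3.421292
CI = T_est +/- z * SE_est, so width = 2 * z * SE_est = 2 * 1.645 * 3.421292
Width = 11.2561

11.2561


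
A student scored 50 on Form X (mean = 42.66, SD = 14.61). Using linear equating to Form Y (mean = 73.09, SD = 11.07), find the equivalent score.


slope = SD_Y / SD_X = 11.07 / 14.61 ~ 0.7577
intercept = mean_Y - slope * mean_X = 73.09 - (11.07 / 14.61) * 42.66 ~ 40.7665
Y = slope * X + intercept. To avoid rounding drift from the rounded slope/intercept, evaluate the equivalent form Y = mean_Y + SD_Y * (X - mean_X) / SD_X at full precision:
Y = 73.09 + 11.07 * (50 - 42.66) / 14.61
Y = 73.09 + 11.07 * 7.34 / 14.61
Y = 73.09 + 81.2538 / 14.61
Y = 73.09 + 5.5615
Y = 78.6515

78.6515


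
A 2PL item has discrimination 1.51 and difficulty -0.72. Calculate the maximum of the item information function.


For 2PL, max info at theta = b = -0.72
I_max = a^2 / 4 = 1.51^2 / 4
= 2.2801 / 4
I_max = 0.57

0.57


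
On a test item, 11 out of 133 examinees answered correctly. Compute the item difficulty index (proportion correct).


Item difficulty p = number correct / total examinees
p = 11 / 133
p = 0.0827

0.0827


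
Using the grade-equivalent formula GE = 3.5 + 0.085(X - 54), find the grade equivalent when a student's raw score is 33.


raw - median = 33 - 54 = -21
slope * diff = 0.085 * -21 = -1.785
GE = 3.5 + -1.785
GE = 1.715

1.715


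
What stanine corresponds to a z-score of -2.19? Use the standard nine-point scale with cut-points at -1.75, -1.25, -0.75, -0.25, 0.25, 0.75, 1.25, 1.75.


Stanine boundaries: [-1.75, -1.25, -0.75, -0.25, 0.25, 0.75, 1.25, 1.75]
z = -2.19
Check each boundary:
  z < -1.75
  z < -1.25
  z < -0.75
  z < -0.25
  z < 0.25
  z < 0.75
  z < 1.25
  z < 1.75
Highest qualifying boundary gives stanine = 1

1


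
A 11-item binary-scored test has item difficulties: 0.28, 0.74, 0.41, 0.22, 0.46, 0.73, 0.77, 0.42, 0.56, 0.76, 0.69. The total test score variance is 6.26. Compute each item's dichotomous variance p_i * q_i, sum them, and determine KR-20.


For each item, compute p_i * q_i:
  Item 1: 0.28 * 0.72 = 0.2016
  Item 2: 0.74 * 0.26 = 0.1924
  Item 3: 0.41 * 0.59 = 0.2419
  Item 4: 0.22 * 0.78 = 0.1716
  Item 5: 0.46 * 0.54 = 0.2484
  Item 6: 0.73 * 0.27 = 0.1971
  Item 7: 0.77 * 0.23 = 0.1771
  Item 8: 0.42 * 0.58 = 0.2436
  Item 9: 0.56 * 0.44 = 0.2464
  Item 10: 0.76 * 0.24 = 0.1824
  Item 11: 0.69 * 0.31 = 0.2139
Sum(p_i * q_i) = 0.2016 + 0.1924 + 0.2419 + 0.1716 + 0.2484 + 0.1971 + 0.1771 + 0.2436 + 0.2464 + 0.1824 + 0.2139 = 2.3164
KR-20 = (k/(k-1)) * (1 - Sum(p_i*q_i) / Var_total)
= (11/10) * (1 - 2.3164/6.26)
= 1.1 * 0.63
KR-20 = 0.693

0.693


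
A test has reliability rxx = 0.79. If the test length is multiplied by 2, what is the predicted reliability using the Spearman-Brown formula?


r_new = (n * rxx) / (1 + (n-1) * rxx)
r_new = (2 * 0.79) / (1 + 1 * 0.79)
r_new = 1.58 / 1.79
r_new = 0.8827

0.8827


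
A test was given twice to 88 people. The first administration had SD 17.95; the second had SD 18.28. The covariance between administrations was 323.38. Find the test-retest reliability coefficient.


r = cov(X,Y) / (SD_X * SD_Y)
r = 323.38 / (17.95 * 18.28)
r = 323.38 / 328.126
r = 0.9855

0.9855


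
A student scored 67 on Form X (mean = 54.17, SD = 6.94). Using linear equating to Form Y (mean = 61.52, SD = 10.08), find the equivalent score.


slope = SD_Y / SD_X = 10.08 / 6.94 ~ 1.4524
intercept = mean_Y - slope * mean_X = 61.52 - (10.08 / 6.94) * 54.17 ~ -17.1592
Y = slope * X + intercept. To avoid rounding drift from the rounded slope/intercept, evaluate the equivalent form Y = mean_Y + SD_Y * (X - mean_X) / SD_X at full precision:
Y = 61.52 + 10.08 * (67 - 54.17) / 6.94
Y = 61.52 + 10.08 * 12.83 / 6.94
Y = 61.52 + 129.3264 / 6.94
Y = 61.52 + 18.6349
Y = 80.1549

80.1549


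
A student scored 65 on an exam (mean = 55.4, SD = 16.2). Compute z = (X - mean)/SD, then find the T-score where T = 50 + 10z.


z = (X - mean) / SD = (65 - 55.4) / 16.2
z = 9.6 / 16.2
z = 0.5926
T-score = T = 50 + 10z
Carry z at full precision (z = 9.6 / 16.2) into the conversion:
T-score = 50 + 10 * (9.6 / 16.2) = 50 + 96 / 16.2
T-score = 50 + 5.9259
T-score = 55.9259

55.9259


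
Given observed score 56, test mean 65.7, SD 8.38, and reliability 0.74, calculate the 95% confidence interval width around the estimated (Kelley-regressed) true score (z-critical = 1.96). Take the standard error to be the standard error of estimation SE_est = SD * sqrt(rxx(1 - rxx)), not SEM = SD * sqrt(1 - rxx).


True score estimate = 0.74*56 + 0.26*65.7 = 58.522
SE_est = SD * sqrt(rxx * (1 - rxx)) = 8.38 * sqrt(0.74 * 0.26) = 8.38 * sqrt(0.1924) = 3.675755
CI = T_est +/- z * SE_est, so width = 2 * z * SE_est = 2 * 1.96 * 3.675755
Width = 14.409

14.409


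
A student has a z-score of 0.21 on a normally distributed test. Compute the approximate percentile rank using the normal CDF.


CDF(z) = 0.5 * (1 + erf(z/sqrt(2)))
erf(0.1485) = 0.1663
CDF = 0.5832
Percentile rank = 0.5832 * 100 = 58.32

58.32


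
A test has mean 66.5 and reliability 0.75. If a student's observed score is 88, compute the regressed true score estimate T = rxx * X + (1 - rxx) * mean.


T_est = rxx * X + (1 - rxx) * mean
T_est = 0.75 * 88 + 0.25 * 66.5
T_est = 66.0 + 16.625
T_est = 82.625

82.625


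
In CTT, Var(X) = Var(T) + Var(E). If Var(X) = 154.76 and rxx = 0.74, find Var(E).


var_true = rxx * var_obs = 0.74 * 154.76 = 114.5224
var_error = var_obs - var_true
var_error = 154.76 - 114.5224
var_error = 40.2376

40.2376


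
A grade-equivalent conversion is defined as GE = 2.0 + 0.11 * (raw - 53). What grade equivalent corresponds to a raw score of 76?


raw - median = 76 - 53 = 23
slope * diff = 0.11 * 23 = 2.53
GE = 2.0 + 2.53
GE = 4.53

4.53


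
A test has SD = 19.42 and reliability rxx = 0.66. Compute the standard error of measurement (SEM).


SEM = SD * sqrt(1 - rxx)
SEM = 19.42 * sqrt(1 - 0.66)
SEM = 19.42 * sqrt(0.34) = 19.42 * 0.583095
SEM = 11.3237

11.3237


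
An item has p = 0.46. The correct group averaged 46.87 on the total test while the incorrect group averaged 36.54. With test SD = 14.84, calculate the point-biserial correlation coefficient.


q = 1 - p = 0.54
rpb = ((M1 - M0) / SD) * sqrt(p * q)
rpb = ((46.87 - 36.54) / 14.84) * sqrt(0.46 * 0.54)
rpb = 0.3469

0.3469


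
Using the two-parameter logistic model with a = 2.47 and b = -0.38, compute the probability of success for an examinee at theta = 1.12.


a*(theta - b) = 2.47 * (1.12 - -0.38) = 3.705
exp(-3.705) = 0.0246
P = 1 / (1 + 0.0246)
P = 0.976

0.976


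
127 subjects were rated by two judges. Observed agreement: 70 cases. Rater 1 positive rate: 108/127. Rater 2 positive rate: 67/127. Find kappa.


P_o = 70/127 = 0.551181
P_e = (108*67 + 19*60) / 16129 = 0.519313
kappa = (P_o - P_e) / (1 - P_e)
kappa = (0.551181 - 0.519313) / (1 - 0.519313)
kappa = 0.0663

0.0663


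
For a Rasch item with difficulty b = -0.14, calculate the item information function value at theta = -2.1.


P = 1/(1+exp(-(-2.1--0.14))) = 0.1235
I = P*(1-P) = 0.1235 * 0.8765
I = 0.1082

0.1082


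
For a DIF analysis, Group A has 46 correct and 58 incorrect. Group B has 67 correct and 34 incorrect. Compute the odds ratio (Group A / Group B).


Odds_A = 46/58 = 0.7931
Odds_B = 67/34 = 1.9706
OR = Odds_A / Odds_B = 0.7931 / 1.9706
Exactly, OR = (46 * 34) / (58 * 67) = 1564 / 3886
OR = 0.4025

0.4025


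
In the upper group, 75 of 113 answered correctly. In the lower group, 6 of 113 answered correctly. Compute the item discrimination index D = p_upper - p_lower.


p_upper = 75/113 = 0.6637
p_lower = 6/113 = 0.0531
D = 0.6637 - 0.0531 = 0.6106

0.6106


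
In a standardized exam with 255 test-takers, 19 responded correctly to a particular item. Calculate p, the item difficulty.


Item difficulty p = number correct / total examinees
p = 19 / 255
p = 0.0745

0.0745


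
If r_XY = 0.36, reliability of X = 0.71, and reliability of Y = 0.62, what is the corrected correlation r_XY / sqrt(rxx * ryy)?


r_corrected = rxy / sqrt(rxx * ryy)
= 0.36 / sqrt(0.71 * 0.62)
= 0.36 / sqrt(0.4402)
= 0.36 / 0.663476
r_corrected = 0.5426

0.5426


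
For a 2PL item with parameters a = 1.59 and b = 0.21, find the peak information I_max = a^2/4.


For 2PL, max info at theta = b = 0.21
I_max = a^2 / 4 = 1.59^2 / 4
= 2.5281 / 4
I_max = 0.632

0.632


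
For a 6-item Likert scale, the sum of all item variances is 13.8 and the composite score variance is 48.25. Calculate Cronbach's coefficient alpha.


alpha = (k/(k-1)) * (1 - sum(si^2)/s_total^2)
= (6/5) * (1 - 13.8/48.25)
alpha = 0.8568

0.8568


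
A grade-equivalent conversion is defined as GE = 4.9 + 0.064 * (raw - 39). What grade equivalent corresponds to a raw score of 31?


raw - median = 31 - 39 = -8
slope * diff = 0.064 * -8 = -0.512
GE = 4.9 + -0.512
GE = 4.388

4.388


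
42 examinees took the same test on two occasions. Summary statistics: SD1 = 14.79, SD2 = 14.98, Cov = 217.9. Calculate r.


r = cov(X,Y) / (SD_X * SD_Y)
r = 217.9 / (14.79 * 14.98)
r = 217.9 / 221.5542
r = 0.9835

0.9835


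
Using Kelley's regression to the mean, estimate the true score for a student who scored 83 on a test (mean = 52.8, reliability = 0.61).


T_est = rxx * X + (1 - rxx) * mean
T_est = 0.61 * 83 + 0.39 * 52.8
T_est = 50.63 + 20.592
T_est = 71.222

71.222


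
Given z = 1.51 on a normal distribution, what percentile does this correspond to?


CDF(z) = 0.5 * (1 + erf(z/sqrt(2)))
erf(1.0677) = 0.869
CDF = 0.9345
Percentile rank = 0.9345 * 100 = 93.45

93.45


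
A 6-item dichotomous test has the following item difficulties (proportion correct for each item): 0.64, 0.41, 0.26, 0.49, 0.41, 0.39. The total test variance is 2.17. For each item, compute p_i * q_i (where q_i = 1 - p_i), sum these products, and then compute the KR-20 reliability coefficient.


For each item, compute p_i * q_i:
  Item 1: 0.64 * 0.36 = 0.2304
  Item 2: 0.41 * 0.59 = 0.2419
  Item 3: 0.26 * 0.74 = 0.1924
  Item 4: 0.49 * 0.51 = 0.2499
  Item 5: 0.41 * 0.59 = 0.2419
  Item 6: 0.39 * 0.61 = 0.2379
Sum(p_i * q_i) = 0.2304 + 0.2419 + 0.1924 + 0.2499 + 0.2419 + 0.2379 = 1.3944
KR-20 = (k/(k-1)) * (1 - Sum(p_i*q_i) / Var_total)
= (6/5) * (1 - 1.3944/2.17)
= 1.2 * 0.3574
KR-20 = 0.4289

0.4289


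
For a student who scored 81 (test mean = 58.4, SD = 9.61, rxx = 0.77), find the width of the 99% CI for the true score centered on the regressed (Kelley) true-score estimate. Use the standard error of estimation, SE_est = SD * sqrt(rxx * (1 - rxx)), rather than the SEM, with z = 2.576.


True score estimate = 0.77*81 + 0.23*58.4 = 75.802
SE_est = SD * sqrt(rxx * (1 - rxx)) = 9.61 * sqrt(0.77 * 0.23) = 9.61 * sqrt(0.1771) = 4.0442
CI = T_est +/- z * SE_est, so width = 2 * z * SE_est = 2 * 2.576 * 4.0442
Width = 20.8357

20.8357


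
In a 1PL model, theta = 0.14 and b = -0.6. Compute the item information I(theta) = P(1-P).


P = 1/(1+exp(-(0.14--0.6))) = 0.677
I = P*(1-P) = 0.677 * 0.323
I = 0.2187

0.2187


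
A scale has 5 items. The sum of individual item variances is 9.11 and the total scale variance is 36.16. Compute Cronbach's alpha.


alpha = (k/(k-1)) * (1 - sum(si^2)/s_total^2)
= (5/4) * (1 - 9.11/36.16)
alpha = 0.9351

0.9351


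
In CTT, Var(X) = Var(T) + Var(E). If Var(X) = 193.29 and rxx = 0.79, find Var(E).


var_true = rxx * var_obs = 0.79 * 193.29 = 152.6991
var_error = var_obs - var_true
var_error = 193.29 - 152.6991
var_error = 40.5909

40.5909


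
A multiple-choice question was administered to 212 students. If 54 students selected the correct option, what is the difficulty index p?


Item difficulty p = number correct / total examinees
p = 54 / 212
p = 0.2547

0.2547


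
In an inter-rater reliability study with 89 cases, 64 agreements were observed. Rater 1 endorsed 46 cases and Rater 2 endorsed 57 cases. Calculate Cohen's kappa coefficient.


P_o = 64/89 = 0.719101
P_e = (46*57 + 43*32) / 7921 = 0.504734
kappa = (P_o - P_e) / (1 - P_e)
kappa = (0.719101 - 0.504734) / (1 - 0.504734)
kappa = 0.4328

0.4328


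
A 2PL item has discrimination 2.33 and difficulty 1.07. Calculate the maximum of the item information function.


For 2PL, max info at theta = b = 1.07
I_max = a^2 / 4 = 2.33^2 / 4
= 5.4289 / 4
I_max = 1.3572

1.3572


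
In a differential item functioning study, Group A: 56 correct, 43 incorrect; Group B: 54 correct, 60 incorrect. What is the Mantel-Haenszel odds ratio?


Odds_A = 56/43 = 1.3023
Odds_B = 54/60 = 0.9
OR = Odds_A / Odds_B = 1.3023 / 0.9
Exactly, OR = (56 * 60) / (43 * 54) = 3360 / 2322
OR = 1.447

1.447


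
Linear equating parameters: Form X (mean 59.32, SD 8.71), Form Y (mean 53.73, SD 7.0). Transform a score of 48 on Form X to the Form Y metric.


slope = SD_Y / SD_X = 7.0 / 8.71 ~ 0.8037
intercept = mean_Y - slope * mean_X = 53.73 - (7.0 / 8.71) * 59.32 ~ 6.0561
Y = slope * X + intercept. To avoid rounding drift from the rounded slope/intercept, evaluate the equivalent form Y = mean_Y + SD_Y * (X - mean_X) / SD_X at full precision:
Y = 53.73 + 7.0 * (48 - 59.32) / 8.71
Y = 53.73 - 7.0 * 11.32 / 8.71
Y = 53.73 - 79.24 / 8.71
Y = 53.73 - 9.0976
Y = 44.6324

44.6324


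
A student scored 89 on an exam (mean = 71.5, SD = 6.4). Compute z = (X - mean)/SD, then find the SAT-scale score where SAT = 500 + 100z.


z = (X - mean) / SD = (89 - 71.5) / 6.4
z = 17.5 / 6.4
z = 2.7344
SAT-scale = SAT = 500 + 100z
Carry z at full precision (z = 17.5 / 6.4) into the conversion:
SAT-scale = 500 + 100 * (17.5 / 6.4) = 500 + 1750 / 6.4
SAT-scale = 500 + 273.4375
SAT-scale = 773.4375

773.4375


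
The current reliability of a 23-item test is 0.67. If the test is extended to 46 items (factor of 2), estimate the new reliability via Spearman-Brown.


r_new = (n * rxx) / (1 + (n-1) * rxx)
r_new = (2 * 0.67) / (1 + 1 * 0.67)
r_new = 1.34 / 1.67
r_new = 0.8024

0.8024


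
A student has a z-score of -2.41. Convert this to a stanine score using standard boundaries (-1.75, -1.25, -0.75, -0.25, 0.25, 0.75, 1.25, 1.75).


Stanine boundaries: [-1.75, -1.25, -0.75, -0.25, 0.25, 0.75, 1.25, 1.75]
z = -2.41
Check each boundary:
  z < -1.75
  z < -1.25
  z < -0.75
  z < -0.25
  z < 0.25
  z < 0.75
  z < 1.25
  z < 1.75
Highest qualifying boundary gives stanine = 1

1


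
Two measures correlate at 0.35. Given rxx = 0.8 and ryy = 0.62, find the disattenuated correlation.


r_corrected = rxy / sqrt(rxx * ryy)
= 0.35 / sqrt(0.8 * 0.62)
= 0.35 / sqrt(0.496)
= 0.35 / 0.704273
r_corrected = 0.497

0.497


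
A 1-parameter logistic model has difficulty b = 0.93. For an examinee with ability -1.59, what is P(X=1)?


theta - b = -1.59 - 0.93 = -2.52
exp(-(theta - b)) = exp(2.52) = 12.4286
P = 1 / (1 + 12.4286)
P = 0.0745

0.0745


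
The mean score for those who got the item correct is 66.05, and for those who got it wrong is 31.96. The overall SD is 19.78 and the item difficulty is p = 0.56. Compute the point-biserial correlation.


q = 1 - p = 0.44
rpb = ((M1 - M0) / SD) * sqrt(p * q)
rpb = ((66.05 - 31.96) / 19.78) * sqrt(0.56 * 0.44)
rpb = 0.8555

0.8555


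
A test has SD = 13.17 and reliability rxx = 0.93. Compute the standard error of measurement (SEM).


SEM = SD * sqrt(1 - rxx)
SEM = 13.17 * sqrt(1 - 0.93)
SEM = 13.17 * sqrt(0.07) = 13.17 * 0.264575
SEM = 3.4845

3.4845


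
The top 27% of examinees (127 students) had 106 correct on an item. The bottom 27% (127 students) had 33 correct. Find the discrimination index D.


p_upper = 106/127 = 0.8346
p_lower = 33/127 = 0.2598
D = 0.8346 - 0.2598 = 0.5748

0.5748


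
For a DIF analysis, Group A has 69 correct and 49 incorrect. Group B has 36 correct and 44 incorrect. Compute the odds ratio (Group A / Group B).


Odds_A = 69/49 = 1.4082
Odds_B = 36/44 = 0.8182
OR = Odds_A / Odds_B = 1.4082 / 0.8182
Exactly, OR = (69 * 44) / (49 * 36) = 3036 / 1764
OR = 1.7211

1.7211


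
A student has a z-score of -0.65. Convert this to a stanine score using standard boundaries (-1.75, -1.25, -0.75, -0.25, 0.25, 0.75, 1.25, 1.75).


Stanine boundaries: [-1.75, -1.25, -0.75, -0.25, 0.25, 0.75, 1.25, 1.75]
z = -0.65
Check each boundary:
  z >= -1.75 -> could be stanine 2
  z >= -1.25 -> could be stanine 3
  z >= -0.75 -> could be stanine 4
  z < -0.25
  z < 0.25
  z < 0.75
  z < 1.25
  z < 1.75
Highest qualifying boundary gives stanine = 4

4


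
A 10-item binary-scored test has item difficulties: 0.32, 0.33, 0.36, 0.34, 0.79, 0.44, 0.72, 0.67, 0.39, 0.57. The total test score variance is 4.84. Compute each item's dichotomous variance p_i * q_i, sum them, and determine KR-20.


For each item, compute p_i * q_i:
  Item 1: 0.32 * 0.68 = 0.2176
  Item 2: 0.33 * 0.67 = 0.2211
  Item 3: 0.36 * 0.64 = 0.2304
  Item 4: 0.34 * 0.66 = 0.2244
  Item 5: 0.79 * 0.21 = 0.1659
  Item 6: 0.44 * 0.56 = 0.2464
  Item 7: 0.72 * 0.28 = 0.2016
  Item 8: 0.67 * 0.33 = 0.2211
  Item 9: 0.39 * 0.61 = 0.2379
  Item 10: 0.57 * 0.43 = 0.2451
Sum(p_i * q_i) = 0.2176 + 0.2211 + 0.2304 + 0.2244 + 0.1659 + 0.2464 + 0.2016 + 0.2211 + 0.2379 + 0.2451 = 2.2115
KR-20 = (k/(k-1)) * (1 - Sum(p_i*q_i) / Var_total)
= (10/9) * (1 - 2.2115/4.84)
= 1.1111 * 0.5431
KR-20 = 0.6034

0.6034


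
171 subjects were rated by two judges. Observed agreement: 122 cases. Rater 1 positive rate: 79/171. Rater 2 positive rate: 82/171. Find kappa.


P_o = 122/171 = 0.71345
P_e = (79*82 + 92*89) / 29241 = 0.501556
kappa = (P_o - P_e) / (1 - P_e)
kappa = (0.71345 - 0.501556) / (1 - 0.501556)
kappa = 0.4251

0.4251


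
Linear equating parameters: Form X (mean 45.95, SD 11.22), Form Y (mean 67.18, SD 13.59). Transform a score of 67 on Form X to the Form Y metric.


slope = SD_Y / SD_X = 13.59 / 11.22 ~ 1.2112
intercept = mean_Y - slope * mean_X = 67.18 - (13.59 / 11.22) * 45.95 ~ 11.524
Y = slope * X + intercept. To avoid rounding drift from the rounded slope/intercept, evaluate the equivalent form Y = mean_Y + SD_Y * (X - mean_X) / SD_X at full precision:
Y = 67.18 + 13.59 * (67 - 45.95) / 11.22
Y = 67.18 + 13.59 * 21.05 / 11.22
Y = 67.18 + 286.0695 / 11.22
Y = 67.18 + 25.4964
Y = 92.6764

92.6764


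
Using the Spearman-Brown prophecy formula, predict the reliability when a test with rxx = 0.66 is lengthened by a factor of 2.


r_new = (n * rxx) / (1 + (n-1) * rxx)
r_new = (2 * 0.66) / (1 + 1 * 0.66)
r_new = 1.32 / 1.66
r_new = 0.7952

0.7952


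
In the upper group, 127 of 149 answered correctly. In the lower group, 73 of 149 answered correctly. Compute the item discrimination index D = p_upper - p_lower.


p_upper = 127/149 = 0.8523
p_lower = 73/149 = 0.4899
D = 0.8523 - 0.4899 = 0.3624

0.3624


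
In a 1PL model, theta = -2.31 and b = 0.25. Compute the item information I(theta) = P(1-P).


P = 1/(1+exp(-(-2.31-0.25))) = 0.0718
I = P*(1-P) = 0.0718 * 0.9282
I = 0.0666

0.0666


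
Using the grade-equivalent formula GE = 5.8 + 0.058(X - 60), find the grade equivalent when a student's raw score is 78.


raw - median = 78 - 60 = 18
slope * diff = 0.058 * 18 = 1.044
GE = 5.8 + 1.044
GE = 6.844

6.844


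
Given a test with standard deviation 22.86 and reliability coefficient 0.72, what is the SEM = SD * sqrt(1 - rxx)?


SEM = SD * sqrt(1 - rxx)
SEM = 22.86 * sqrt(1 - 0.72)
SEM = 22.86 * sqrt(0.28) = 22.86 * 0.52915
SEM = 12.0964

12.0964


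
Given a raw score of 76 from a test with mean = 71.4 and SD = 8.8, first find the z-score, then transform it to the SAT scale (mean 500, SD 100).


z = (X - mean) / SD = (76 - 71.4) / 8.8
z = 4.6 / 8.8
z = 0.5227
SAT-scale = SAT = 500 + 100z
Carry z at full precision (z = 4.6 / 8.8) into the conversion:
SAT-scale = 500 + 100 * (4.6 / 8.8) = 500 + 460 / 8.8
SAT-scale = 500 + 52.2727
SAT-scale = 552.2727

552.2727


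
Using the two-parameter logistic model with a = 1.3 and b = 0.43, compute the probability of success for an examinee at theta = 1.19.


a*(theta - b) = 1.3 * (1.19 - 0.43) = 0.988
exp(-0.988) = 0.3723
P = 1 / (1 + 0.3723)
P = 0.7287

0.7287


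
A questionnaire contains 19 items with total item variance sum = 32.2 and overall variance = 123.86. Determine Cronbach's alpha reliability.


alpha = (k/(k-1)) * (1 - sum(si^2)/s_total^2)
= (19/18) * (1 - 32.2/123.86)
alpha = 0.7811

0.7811


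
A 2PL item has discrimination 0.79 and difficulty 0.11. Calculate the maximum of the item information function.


For 2PL, max info at theta = b = 0.11
I_max = a^2 / 4 = 0.79^2 / 4
= 0.6241 / 4
I_max = 0.156

0.156


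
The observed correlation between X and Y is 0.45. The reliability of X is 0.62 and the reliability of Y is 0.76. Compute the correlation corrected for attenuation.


r_corrected = rxy / sqrt(rxx * ryy)
= 0.45 / sqrt(0.62 * 0.76)
= 0.45 / sqrt(0.4712)
= 0.45 / 0.68644
r_corrected = 0.6556

0.6556


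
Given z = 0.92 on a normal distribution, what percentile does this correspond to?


CDF(z) = 0.5 * (1 + erf(z/sqrt(2)))
erf(0.6505) = 0.6424
CDF = 0.8212
Percentile rank = 0.8212 * 100 = 82.12

82.12


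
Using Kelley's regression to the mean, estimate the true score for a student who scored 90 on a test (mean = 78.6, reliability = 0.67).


T_est = rxx * X + (1 - rxx) * mean
T_est = 0.67 * 90 + 0.33 * 78.6
T_est = 60.3 + 25.938
T_est = 86.238

86.238


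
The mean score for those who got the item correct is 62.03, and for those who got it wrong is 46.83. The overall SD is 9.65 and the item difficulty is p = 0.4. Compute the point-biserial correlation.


q = 1 - p = 0.6
rpb = ((M1 - M0) / SD) * sqrt(p * q)
rpb = ((62.03 - 46.83) / 9.65) * sqrt(0.4 * 0.6)
rpb = 0.7717

0.7717


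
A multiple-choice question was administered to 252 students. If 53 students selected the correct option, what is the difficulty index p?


Item difficulty p = number correct / total examinees
p = 53 / 252
p = 0.2103

0.2103


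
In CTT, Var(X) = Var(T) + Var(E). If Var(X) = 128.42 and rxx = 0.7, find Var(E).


var_true = rxx * var_obs = 0.7 * 128.42 = 89.894
var_error = var_obs - var_true
var_error = 128.42 - 89.894
var_error = 38.526

38.526


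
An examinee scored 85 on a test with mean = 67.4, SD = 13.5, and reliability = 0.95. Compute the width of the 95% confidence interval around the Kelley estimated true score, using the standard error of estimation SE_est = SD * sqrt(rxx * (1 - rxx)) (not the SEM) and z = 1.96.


True score estimate = 0.95*85 + 0.05*67.4 = 84.12
SE_est = SD * sqrt(rxx * (1 - rxx)) = 13.5 * sqrt(0.95 * 0.05) = 13.5 * sqrt(0.0475) = 2.942257
CI = T_est +/- z * SE_est, so width = 2 * z * SE_est = 2 * 1.96 * 2.942257
Width = 11.5336

11.5336


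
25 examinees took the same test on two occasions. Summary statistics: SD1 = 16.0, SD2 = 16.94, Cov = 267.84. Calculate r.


r = cov(X,Y) / (SD_X * SD_Y)
r = 267.84 / (16.0 * 16.94)
r = 267.84 / 271.04
r = 0.9882

0.9882


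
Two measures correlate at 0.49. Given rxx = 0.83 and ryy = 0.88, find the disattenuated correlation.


r_corrected = rxy / sqrt(rxx * ryy)
= 0.49 / sqrt(0.83 * 0.88)
= 0.49 / sqrt(0.7304)
= 0.49 / 0.854634
r_corrected = 0.5733

0.5733


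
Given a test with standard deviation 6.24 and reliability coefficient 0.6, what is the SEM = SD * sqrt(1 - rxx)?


SEM = SD * sqrt(1 - rxx)
SEM = 6.24 * sqrt(1 - 0.6)
SEM = 6.24 * sqrt(0.4) = 6.24 * 0.632456
SEM = 3.9465

3.9465


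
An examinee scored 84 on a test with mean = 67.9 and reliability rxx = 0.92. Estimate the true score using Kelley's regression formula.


T_est = rxx * X + (1 - rxx) * mean
T_est = 0.92 * 84 + 0.08 * 67.9
T_est = 77.28 + 5.432
T_est = 82.712

82.712


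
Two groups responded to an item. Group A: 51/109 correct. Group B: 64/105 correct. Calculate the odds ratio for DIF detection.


Odds_A = 51/58 = 0.8793
Odds_B = 64/41 = 1.561
OR = Odds_A / Odds_B = 0.8793 / 1.561
Exactly, OR = (51 * 41) / (58 * 64) = 2091 / 3712
OR = 0.5633

0.5633


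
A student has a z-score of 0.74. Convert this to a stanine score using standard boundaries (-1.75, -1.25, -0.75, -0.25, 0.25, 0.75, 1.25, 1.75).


Stanine boundaries: [-1.75, -1.25, -0.75, -0.25, 0.25, 0.75, 1.25, 1.75]
z = 0.74
Check each boundary:
  z >= -1.75 -> could be stanine 2
  z >= -1.25 -> could be stanine 3
  z >= -0.75 -> could be stanine 4
  z >= -0.25 -> could be stanine 5
  z >= 0.25 -> could be stanine 6
  z < 0.75
  z < 1.25
  z < 1.75
Highest qualifying boundary gives stanine = 6

6


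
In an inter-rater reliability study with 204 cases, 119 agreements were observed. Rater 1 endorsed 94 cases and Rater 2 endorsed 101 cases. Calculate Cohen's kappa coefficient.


P_o = 119/204 = 0.583333
P_e = (94*101 + 110*103) / 41616 = 0.500384
kappa = (P_o - P_e) / (1 - P_e)
kappa = (0.583333 - 0.500384) / (1 - 0.500384)
kappa = 0.166

0.166


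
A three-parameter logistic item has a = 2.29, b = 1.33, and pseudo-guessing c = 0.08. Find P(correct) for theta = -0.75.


logit = 2.29*(-0.75 - 1.33) = -4.7632
P* = 1/(1 + exp(--4.7632)) = 0.0085
P = 0.08 + (1 - 0.08) * 0.0085
P = 0.0878

0.0878


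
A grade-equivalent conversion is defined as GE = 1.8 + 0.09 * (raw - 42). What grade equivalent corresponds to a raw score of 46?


raw - median = 46 - 42 = 4
slope * diff = 0.09 * 4 = 0.36
GE = 1.8 + 0.36
GE = 2.16

2.16


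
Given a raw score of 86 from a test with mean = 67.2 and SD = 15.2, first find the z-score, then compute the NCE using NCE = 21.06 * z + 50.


z = (X - mean) / SD = (86 - 67.2) / 15.2
z = 18.8 / 15.2
z = 1.2368
NCE = NCE = 21.06z + 50
Carry z at full precision (z = 18.8 / 15.2) into the conversion:
NCE = 21.06 * (18.8 / 15.2) + 50 = 395.928 / 15.2 + 50
NCE = 26.0479 + 50
NCE = 76.0479

76.0479


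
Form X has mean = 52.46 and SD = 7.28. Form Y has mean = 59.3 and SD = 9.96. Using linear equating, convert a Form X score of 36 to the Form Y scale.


slope = SD_Y / SD_X = 9.96 / 7.28 ~ 1.3681
intercept = mean_Y - slope * mean_X = 59.3 - (9.96 / 7.28) * 52.46 ~ -12.4722
Y = slope * X + intercept. To avoid rounding drift from the rounded slope/intercept, evaluate the equivalent form Y = mean_Y + SD_Y * (X - mean_X) / SD_X at full precision:
Y = 59.3 + 9.96 * (36 - 52.46) / 7.28
Y = 59.3 - 9.96 * 16.46 / 7.28
Y = 59.3 - 163.9416 / 7.28
Y = 59.3 - 22.5195
Y = 36.7805

36.7805


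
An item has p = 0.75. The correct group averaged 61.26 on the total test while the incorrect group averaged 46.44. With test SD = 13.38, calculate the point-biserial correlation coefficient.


q = 1 - p = 0.25
rpb = ((M1 - M0) / SD) * sqrt(p * q)
rpb = ((61.26 - 46.44) / 13.38) * sqrt(0.75 * 0.25)
rpb = 0.4796

0.4796


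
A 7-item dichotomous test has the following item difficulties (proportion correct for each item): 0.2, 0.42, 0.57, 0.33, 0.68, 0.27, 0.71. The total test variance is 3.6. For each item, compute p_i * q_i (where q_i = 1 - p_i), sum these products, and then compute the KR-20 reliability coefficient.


For each item, compute p_i * q_i:
  Item 1: 0.2 * 0.8 = 0.16
  Item 2: 0.42 * 0.58 = 0.2436
  Item 3: 0.57 * 0.43 = 0.2451
  Item 4: 0.33 * 0.67 = 0.2211
  Item 5: 0.68 * 0.32 = 0.2176
  Item 6: 0.27 * 0.73 = 0.1971
  Item 7: 0.71 * 0.29 = 0.2059
Sum(p_i * q_i) = 0.16 + 0.2436 + 0.2451 + 0.2211 + 0.2176 + 0.1971 + 0.2059 = 1.4904
KR-20 = (k/(k-1)) * (1 - Sum(p_i*q_i) / Var_total)
= (7/6) * (1 - 1.4904/3.6)
= 1.1667 * 0.586
KR-20 = 0.6837

0.6837


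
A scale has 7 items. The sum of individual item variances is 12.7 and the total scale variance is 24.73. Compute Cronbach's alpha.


alpha = (k/(k-1)) * (1 - sum(si^2)/s_total^2)
= (7/6) * (1 - 12.7/24.73)
alpha = 0.5675

0.5675


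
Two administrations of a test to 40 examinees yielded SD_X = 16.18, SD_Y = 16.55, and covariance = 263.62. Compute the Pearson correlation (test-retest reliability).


r = cov(X,Y) / (SD_X * SD_Y)
r = 263.62 / (16.18 * 16.55)
r = 263.62 / 267.779
r = 0.9845

0.9845


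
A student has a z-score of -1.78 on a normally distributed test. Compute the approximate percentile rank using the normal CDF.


CDF(z) = 0.5 * (1 + erf(z/sqrt(2)))
erf(-1.2587) = -0.9249
CDF = 0.0375
Percentile rank = 0.0375 * 100 = 3.75

3.75


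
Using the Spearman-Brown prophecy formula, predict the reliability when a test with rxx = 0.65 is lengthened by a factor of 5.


r_new = (n * rxx) / (1 + (n-1) * rxx)
r_new = (5 * 0.65) / (1 + 4 * 0.65)
r_new = 3.25 / 3.6
r_new = 0.9028

0.9028


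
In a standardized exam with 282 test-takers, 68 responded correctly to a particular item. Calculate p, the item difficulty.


Item difficulty p = number correct / total examinees
p = 68 / 282
p = 0.2411

0.2411


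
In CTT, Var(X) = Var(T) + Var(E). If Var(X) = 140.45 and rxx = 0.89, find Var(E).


var_true = rxx * var_obs = 0.89 * 140.45 = 125.0005
var_error = var_obs - var_true
var_error = 140.45 - 125.0005
var_error = 15.4495

15.4495


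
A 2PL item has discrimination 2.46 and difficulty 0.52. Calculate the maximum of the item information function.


For 2PL, max info at theta = b = 0.52
I_max = a^2 / 4 = 2.46^2 / 4
= 6.0516 / 4
I_max = 1.5129

1.5129


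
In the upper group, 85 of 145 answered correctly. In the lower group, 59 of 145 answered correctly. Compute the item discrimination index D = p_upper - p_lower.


p_upper = 85/145 = 0.5862
p_lower = 59/145 = 0.4069
D = 0.5862 - 0.4069 = 0.1793

0.1793


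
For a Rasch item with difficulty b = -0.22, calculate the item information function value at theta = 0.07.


P = 1/(1+exp(-(0.07--0.22))) = 0.572
I = P*(1-P) = 0.572 * 0.428
I = 0.2448

0.2448


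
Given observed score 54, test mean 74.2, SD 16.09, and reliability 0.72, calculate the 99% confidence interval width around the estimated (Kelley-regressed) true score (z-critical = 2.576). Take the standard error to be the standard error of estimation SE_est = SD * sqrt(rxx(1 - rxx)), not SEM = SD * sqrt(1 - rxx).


True score estimate = 0.72*54 + 0.28*74.2 = 59.656
SE_est = SD * sqrt(rxx * (1 - rxx)) = 16.09 * sqrt(0.72 * 0.28) = 16.09 * sqrt(0.2016) = 7.224392
CI = T_est +/- z * SE_est, so width = 2 * z * SE_est = 2 * 2.576 * 7.224392
Width = 37.2201

37.2201


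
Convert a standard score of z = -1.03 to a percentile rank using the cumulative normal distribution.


CDF(z) = 0.5 * (1 + erf(z/sqrt(2)))
erf(-0.7283) = -0.697
CDF = 0.1515
Percentile rank = 0.1515 * 100 = 15.15

15.15


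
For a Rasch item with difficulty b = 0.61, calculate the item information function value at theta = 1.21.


P = 1/(1+exp(-(1.21-0.61))) = 0.6457
I = P*(1-P) = 0.6457 * 0.3543
I = 0.2288

0.2288


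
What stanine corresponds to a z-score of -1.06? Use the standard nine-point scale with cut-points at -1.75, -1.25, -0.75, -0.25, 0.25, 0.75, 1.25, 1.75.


Stanine boundaries: [-1.75, -1.25, -0.75, -0.25, 0.25, 0.75, 1.25, 1.75]
z = -1.06
Check each boundary:
  z >= -1.75 -> could be stanine 2
  z >= -1.25 -> could be stanine 3
  z < -0.75
  z < -0.25
  z < 0.25
  z < 0.75
  z < 1.25
  z < 1.75
Highest qualifying boundary gives stanine = 3

3


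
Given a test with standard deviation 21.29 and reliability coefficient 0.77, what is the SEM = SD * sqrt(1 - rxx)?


SEM = SD * sqrt(1 - rxx)
SEM = 21.29 * sqrt(1 - 0.77)
SEM = 21.29 * sqrt(0.23) = 21.29 * 0.479583
SEM = 10.2103

10.2103


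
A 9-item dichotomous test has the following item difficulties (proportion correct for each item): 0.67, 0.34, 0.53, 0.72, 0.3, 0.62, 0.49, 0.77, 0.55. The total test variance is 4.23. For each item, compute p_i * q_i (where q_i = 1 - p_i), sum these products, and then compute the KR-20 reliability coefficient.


For each item, compute p_i * q_i:
  Item 1: 0.67 * 0.33 = 0.2211
  Item 2: 0.34 * 0.66 = 0.2244
  Item 3: 0.53 * 0.47 = 0.2491
  Item 4: 0.72 * 0.28 = 0.2016
  Item 5: 0.3 * 0.7 = 0.21
  Item 6: 0.62 * 0.38 = 0.2356
  Item 7: 0.49 * 0.51 = 0.2499
  Item 8: 0.77 * 0.23 = 0.1771
  Item 9: 0.55 * 0.45 = 0.2475
Sum(p_i * q_i) = 0.2211 + 0.2244 + 0.2491 + 0.2016 + 0.21 + 0.2356 + 0.2499 + 0.1771 + 0.2475 = 2.0163
KR-20 = (k/(k-1)) * (1 - Sum(p_i*q_i) / Var_total)
= (9/8) * (1 - 2.0163/4.23)
= 1.125 * 0.5233
KR-20 = 0.5887

0.5887


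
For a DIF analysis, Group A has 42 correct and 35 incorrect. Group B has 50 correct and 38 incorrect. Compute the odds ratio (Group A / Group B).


Odds_A = 42/35 = 1.2
Odds_B = 50/38 = 1.3158
OR = Odds_A / Odds_B = 1.2 / 1.3158
Exactly, OR = (42 * 38) / (35 * 50) = 1596 / 1750
OR = 0.912

0.912


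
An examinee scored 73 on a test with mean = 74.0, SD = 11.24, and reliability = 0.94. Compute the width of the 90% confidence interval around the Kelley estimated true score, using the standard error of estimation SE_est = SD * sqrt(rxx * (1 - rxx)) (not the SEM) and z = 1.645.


True score estimate = 0.94*73 + 0.06*74.0 = 73.06
SE_est = SD * sqrt(rxx * (1 - rxx)) = 11.24 * sqrt(0.94 * 0.06) = 11.24 * sqrt(0.0564) = 2.669352
CI = T_est +/- z * SE_est, so width = 2 * z * SE_est = 2 * 1.645 * 2.669352
Width = 8.7822

8.7822


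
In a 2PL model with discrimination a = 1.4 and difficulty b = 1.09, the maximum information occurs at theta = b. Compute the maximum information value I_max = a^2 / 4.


For 2PL, max info at theta = b = 1.09
I_max = a^2 / 4 = 1.4^2 / 4
= 1.96 / 4
I_max = 0.49

0.49


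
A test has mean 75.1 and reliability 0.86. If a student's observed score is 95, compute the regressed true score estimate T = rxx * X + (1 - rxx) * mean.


T_est = rxx * X + (1 - rxx) * mean
T_est = 0.86 * 95 + 0.14 * 75.1
T_est = 81.7 + 10.514
T_est = 92.214

92.214


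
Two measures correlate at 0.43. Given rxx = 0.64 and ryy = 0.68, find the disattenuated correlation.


r_corrected = rxy / sqrt(rxx * ryy)
= 0.43 / sqrt(0.64 * 0.68)
= 0.43 / sqrt(0.4352)
= 0.43 / 0.659697
r_corrected = 0.6518

0.6518


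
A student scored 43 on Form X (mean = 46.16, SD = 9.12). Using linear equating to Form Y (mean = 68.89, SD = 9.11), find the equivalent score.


slope = SD_Y / SD_X = 9.11 / 9.12 ~ 0.9989
intercept = mean_Y - slope * mean_X = 68.89 - (9.11 / 9.12) * 46.16 ~ 22.7806
Y = slope * X + intercept. To avoid rounding drift from the rounded slope/intercept, evaluate the equivalent form Y = mean_Y + SD_Y * (X - mean_X) / SD_X at full precision:
Y = 68.89 + 9.11 * (43 - 46.16) / 9.12
Y = 68.89 - 9.11 * 3.16 / 9.12
Y = 68.89 - 28.7876 / 9.12
Y = 68.89 - 3.1565
Y = 65.7335

65.7335


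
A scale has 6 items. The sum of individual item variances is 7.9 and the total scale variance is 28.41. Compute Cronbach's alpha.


alpha = (k/(k-1)) * (1 - sum(si^2)/s_total^2)
= (6/5) * (1 - 7.9/28.41)
alpha = 0.8663

0.8663


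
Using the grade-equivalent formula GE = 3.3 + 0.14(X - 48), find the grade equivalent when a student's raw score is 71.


raw - median = 71 - 48 = 23
slope * diff = 0.14 * 23 = 3.22
GE = 3.3 + 3.22
GE = 6.52

6.52


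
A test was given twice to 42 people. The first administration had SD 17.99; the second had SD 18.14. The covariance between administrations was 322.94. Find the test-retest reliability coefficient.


r = cov(X,Y) / (SD_X * SD_Y)
r = 322.94 / (17.99 * 18.14)
r = 322.94 / 326.3386
r = 0.9896

0.9896


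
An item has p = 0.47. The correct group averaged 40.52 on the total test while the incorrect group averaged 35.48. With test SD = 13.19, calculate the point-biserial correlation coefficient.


q = 1 - p = 0.53
rpb = ((M1 - M0) / SD) * sqrt(p * q)
rpb = ((40.52 - 35.48) / 13.19) * sqrt(0.47 * 0.53)
rpb = 0.1907

0.1907


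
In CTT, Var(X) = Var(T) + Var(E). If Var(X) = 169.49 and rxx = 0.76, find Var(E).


var_true = rxx * var_obs = 0.76 * 169.49 = 128.8124
var_error = var_obs - var_true
var_error = 169.49 - 128.8124
var_error = 40.6776

40.6776


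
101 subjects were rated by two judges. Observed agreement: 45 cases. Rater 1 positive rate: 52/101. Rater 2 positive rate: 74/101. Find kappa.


P_o = 45/101 = 0.445545
P_e = (52*74 + 49*27) / 10201 = 0.506911
kappa = (P_o - P_e) / (1 - P_e)
kappa = (0.445545 - 0.506911) / (1 - 0.506911)
kappa = -0.1245

-0.1245


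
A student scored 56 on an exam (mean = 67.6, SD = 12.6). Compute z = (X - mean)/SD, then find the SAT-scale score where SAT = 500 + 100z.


z = (X - mean) / SD = (56 - 67.6) / 12.6
z = -11.6 / 12.6
z = -0.9206
SAT-scale = SAT = 500 + 100z
Carry z at full precision (z = -11.6 / 12.6) into the conversion:
SAT-scale = 500 + 100 * (-11.6 / 12.6) = 500 + -1160 / 12.6
SAT-scale = 500 + -92.0635
SAT-scale = 407.9365

407.9365


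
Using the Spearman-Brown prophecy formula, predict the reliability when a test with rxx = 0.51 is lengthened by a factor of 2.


r_new = (n * rxx) / (1 + (n-1) * rxx)
r_new = (2 * 0.51) / (1 + 1 * 0.51)
r_new = 1.02 / 1.51
r_new = 0.6755

0.6755


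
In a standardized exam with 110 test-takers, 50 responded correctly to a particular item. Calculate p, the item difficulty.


Item difficulty p = number correct / total examinees
p = 50 / 110
p = 0.4545

0.4545


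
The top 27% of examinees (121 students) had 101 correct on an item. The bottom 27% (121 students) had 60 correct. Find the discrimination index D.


p_upper = 101/121 = 0.8347
p_lower = 60/121 = 0.4959
D = 0.8347 - 0.4959 = 0.3388

0.3388


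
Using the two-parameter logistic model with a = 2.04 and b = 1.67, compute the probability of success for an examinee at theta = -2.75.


a*(theta - b) = 2.04 * (-2.75 - 1.67) = -9.0168
exp(--9.0168) = 8240.3657
P = 1 / (1 + 8240.3657)
P = 0.0001

0.0001


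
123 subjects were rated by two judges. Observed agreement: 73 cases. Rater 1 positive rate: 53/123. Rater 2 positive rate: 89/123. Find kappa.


P_o = 73/123 = 0.593496
P_e = (53*89 + 70*34) / 15129 = 0.469099
kappa = (P_o - P_e) / (1 - P_e)
kappa = (0.593496 - 0.469099) / (1 - 0.469099)
kappa = 0.2343

0.2343


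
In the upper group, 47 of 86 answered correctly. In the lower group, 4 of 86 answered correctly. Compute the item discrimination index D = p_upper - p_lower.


p_upper = 47/86 = 0.5465
p_lower = 4/86 = 0.0465
D = 0.5465 - 0.0465 = 0.5

0.5


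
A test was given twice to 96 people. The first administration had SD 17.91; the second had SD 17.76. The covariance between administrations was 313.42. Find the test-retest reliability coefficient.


r = cov(X,Y) / (SD_X * SD_Y)
r = 313.42 / (17.91 * 17.76)
r = 313.42 / 318.0816
r = 0.9853

0.9853
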